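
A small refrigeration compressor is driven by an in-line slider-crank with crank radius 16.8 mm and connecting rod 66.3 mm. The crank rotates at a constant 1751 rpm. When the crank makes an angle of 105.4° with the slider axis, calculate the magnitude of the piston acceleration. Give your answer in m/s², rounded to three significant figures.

276

ω = 2π·1751/60 = 183.4 rad/s
x(θ) = r cosθ + √(L² − r² sin²θ); with ω constant, a = ω²·d²x/dθ².
d²x/dθ² = −r cosθ − r²(cos2θ)/√u − r⁴ sin²2θ/(4u^{3/2}),  u = L² − r² sin²θ = 0.00413335 m².
Substituting r = 0.0168 m, L = 0.0663 m, θ = 105.4°: d²x/dθ² = +0.0082126 m.
a = ω²·d²x/dθ² = (183.4)²·(+0.0082126) = +276.13 m/s²;  |a| = 276.13 m/s².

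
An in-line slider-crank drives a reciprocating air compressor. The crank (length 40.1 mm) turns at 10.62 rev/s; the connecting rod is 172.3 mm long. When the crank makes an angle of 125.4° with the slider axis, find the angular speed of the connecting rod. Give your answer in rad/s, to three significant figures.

9.16

ω = 66.73 rad/s (converted from 10.62 rev/s).
The rod makes angle φ with the slider axis where L sinφ = r sinθ; differentiating, L cosφ·φ̇ = r ω cosθ.
L cosφ = √(L² − r² sin²θ) = 0.16917 m.
|ω_rod| = r ω |cosθ| / √(L² − r² sin²θ) = 0.0401·66.73·0.57928/0.16917 = 9.1625 rad/s.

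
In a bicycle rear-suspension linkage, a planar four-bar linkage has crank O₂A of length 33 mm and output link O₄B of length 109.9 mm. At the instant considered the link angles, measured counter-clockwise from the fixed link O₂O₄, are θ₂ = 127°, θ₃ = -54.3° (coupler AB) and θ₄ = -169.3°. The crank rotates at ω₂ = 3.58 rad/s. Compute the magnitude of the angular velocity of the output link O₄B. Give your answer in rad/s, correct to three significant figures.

0.0269

ω₂ = 3.58 rad/s
Differentiating the loop-closure r₂e^{iθ₂}+r₃e^{iθ₃}=r₁+r₄e^{iθ₄} gives r₂ω₂e^{iθ₂}+r₃ω₃e^{iθ₃}=r₄ω₄e^{iθ₄}.
Eliminating the other unknown: ω₄ = r₂ω₂ sin(θ₂−θ₃) / [r₄ sin(θ₄−θ₃)].
Numerator sine = -0.02269; denominator sine = -0.90631.
Result = 0.033·3.58·(-0.02269) / (0.1099·(-0.90631)) = +0.02691 rad/s; magnitude 0.02691 rad/s.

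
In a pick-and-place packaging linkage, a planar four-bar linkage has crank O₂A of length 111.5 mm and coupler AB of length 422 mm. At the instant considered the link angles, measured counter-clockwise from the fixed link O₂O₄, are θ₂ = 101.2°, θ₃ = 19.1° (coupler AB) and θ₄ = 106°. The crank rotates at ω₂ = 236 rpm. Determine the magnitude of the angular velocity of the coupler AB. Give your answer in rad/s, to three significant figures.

ω₂ = 24.71 rad/s (from 236 rpm).
Differentiating the loop-closure r₂e^{iθ₂}+r₃e^{iθ₃}=r₁+r₄e^{iθ₄} gives r₂ω₂e^{iθ₂}+r₃ω₃e^{iθ₃}=r₄ω₄e^{iθ₄}.
Eliminating the other unknown: ω₃ = r₂ω₂ sin(θ₄−θ₂) / [r₃ sin(θ₃−θ₄)].
Numerator sine = +0.08368; denominator sine = -0.99854.
Result = 0.1115·24.71·(+0.08368) / (0.422·(-0.99854)) = -0.5472 rad/s; magnitude 0.5472 rad/s.

0.547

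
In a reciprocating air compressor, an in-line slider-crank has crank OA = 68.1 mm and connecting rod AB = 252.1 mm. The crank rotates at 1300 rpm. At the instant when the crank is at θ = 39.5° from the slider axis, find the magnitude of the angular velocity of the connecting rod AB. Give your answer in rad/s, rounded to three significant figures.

ω = 136.1 rad/s (converted from 1300 rpm).
The rod makes angle φ with the slider axis where L sinφ = r sinθ; differentiating, L cosφ·φ̇ = r ω cosθ.
L cosφ = √(L² − r² sin²θ) = 0.24835 m.
|ω_rod| = r ω |cosθ| / √(L² − r² sin²θ) = 0.0681·136.1·0.77162/0.24835 = 28.804 rad/s.

28.8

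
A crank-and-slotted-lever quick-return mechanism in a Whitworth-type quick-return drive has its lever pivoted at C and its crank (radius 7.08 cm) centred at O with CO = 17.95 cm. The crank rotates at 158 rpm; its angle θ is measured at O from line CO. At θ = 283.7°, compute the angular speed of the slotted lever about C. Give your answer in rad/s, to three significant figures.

3.07

ω = 16.55 rad/s (from 158 rpm).
Crank pin A relative to C: A = (d + r cosθ, r sinθ); lever angle φ = atan2(r sinθ, d + r cosθ).
Differentiating tanφ: φ̇ = rω(d cosθ + r)/(d² + r² + 2dr cosθ).
d² + r² + 2dr cosθ = |CA|² = 0.0432527 m²;  d cosθ + r = +0.11331 m.
|ω_lever| = |0.0708·16.55·+0.11331| / 0.0432527 = 3.0689 rad/s.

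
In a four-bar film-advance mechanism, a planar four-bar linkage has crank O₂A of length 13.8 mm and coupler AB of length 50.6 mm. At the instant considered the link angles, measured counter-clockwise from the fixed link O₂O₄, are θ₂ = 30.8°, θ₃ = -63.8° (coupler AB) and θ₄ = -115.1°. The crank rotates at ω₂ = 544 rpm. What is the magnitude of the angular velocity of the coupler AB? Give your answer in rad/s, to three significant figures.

11.2

ω₂ = 56.97 rad/s (from 544 rpm).
Differentiating the loop-closure r₂e^{iθ₂}+r₃e^{iθ₃}=r₁+r₄e^{iθ₄} gives r₂ω₂e^{iθ₂}+r₃ω₃e^{iθ₃}=r₄ω₄e^{iθ₄}.
Eliminating the other unknown: ω₃ = r₂ω₂ sin(θ₄−θ₂) / [r₃ sin(θ₃−θ₄)].
Numerator sine = -0.56064; denominator sine = +0.78043.
Result = 0.0138·56.97·(-0.56064) / (0.0506·(+0.78043)) = -11.161 rad/s; magnitude 11.161 rad/s.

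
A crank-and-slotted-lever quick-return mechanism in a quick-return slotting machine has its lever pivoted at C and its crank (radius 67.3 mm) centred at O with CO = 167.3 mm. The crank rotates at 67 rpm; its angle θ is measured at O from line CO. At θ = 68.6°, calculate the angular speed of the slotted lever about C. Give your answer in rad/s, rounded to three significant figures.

1.49

ω = 7.016 rad/s (from 67 rpm).
Crank pin A relative to C: A = (d + r cosθ, r sinθ); lever angle φ = atan2(r sinθ, d + r cosθ).
Differentiating tanφ: φ̇ = rω(d cosθ + r)/(d² + r² + 2dr cosθ).
d² + r² + 2dr cosθ = |CA|² = 0.0407351 m²;  d cosθ + r = +0.12834 m.
|ω_lever| = |0.0673·7.016·+0.12834| / 0.0407351 = 1.4877 rad/s.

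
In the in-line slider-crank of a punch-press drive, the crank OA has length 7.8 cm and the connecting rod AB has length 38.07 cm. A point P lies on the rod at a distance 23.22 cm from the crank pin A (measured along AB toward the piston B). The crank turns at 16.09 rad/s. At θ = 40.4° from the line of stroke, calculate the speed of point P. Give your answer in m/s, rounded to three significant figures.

0.966

ω = 16.09 rad/s.  Crank-pin speed |V_A| = rω = 1.255 m/s, perpendicular to OA.
Rod angle: sinφ = −(r/L) sinθ ⇒ φ = -7.631°; ω_rod = −rω cosθ/√(L²−r²sin²θ) = -2.5329 rad/s.
V_P = V_A + ω_rod × AP, with AP = 0.2322 m along the rod.
Components: V_Px = −rω sinθ − a·ω_rod·sinφ = -0.8915 m/s;  V_Py = rω cosθ + a·ω_rod·cosφ = +0.37281 m/s.
|V_P| = √(V_Px² + V_Py²) = 0.96632 m/s.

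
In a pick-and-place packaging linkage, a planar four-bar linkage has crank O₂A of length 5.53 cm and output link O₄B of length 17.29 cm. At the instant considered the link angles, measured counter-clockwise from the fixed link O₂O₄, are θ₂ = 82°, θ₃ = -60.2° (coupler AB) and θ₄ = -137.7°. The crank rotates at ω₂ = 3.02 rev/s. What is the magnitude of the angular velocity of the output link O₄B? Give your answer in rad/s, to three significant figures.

3.81

ω₂ = 18.98 rad/s (from 3.02 rev/s).
Differentiating the loop-closure r₂e^{iθ₂}+r₃e^{iθ₃}=r₁+r₄e^{iθ₄} gives r₂ω₂e^{iθ₂}+r₃ω₃e^{iθ₃}=r₄ω₄e^{iθ₄}.
Eliminating the other unknown: ω₄ = r₂ω₂ sin(θ₂−θ₃) / [r₄ sin(θ₄−θ₃)].
Numerator sine = +0.61291; denominator sine = -0.97630.
Result = 0.0553·18.98·(+0.61291) / (0.1729·(-0.97630)) = -3.81 rad/s; magnitude 3.81 rad/s.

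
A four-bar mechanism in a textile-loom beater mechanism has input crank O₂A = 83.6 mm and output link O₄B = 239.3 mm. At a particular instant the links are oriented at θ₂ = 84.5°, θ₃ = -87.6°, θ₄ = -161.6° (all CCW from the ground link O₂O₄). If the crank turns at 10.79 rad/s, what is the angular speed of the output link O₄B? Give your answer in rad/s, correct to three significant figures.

0.539

ω₂ = 10.79 rad/s
Differentiating the loop-closure r₂e^{iθ₂}+r₃e^{iθ₃}=r₁+r₄e^{iθ₄} gives r₂ω₂e^{iθ₂}+r₃ω₃e^{iθ₃}=r₄ω₄e^{iθ₄}.
Eliminating the other unknown: ω₄ = r₂ω₂ sin(θ₂−θ₃) / [r₄ sin(θ₄−θ₃)].
Numerator sine = +0.13744; denominator sine = -0.96126.
Result = 0.0836·10.79·(+0.13744) / (0.2393·(-0.96126)) = -0.53898 rad/s; magnitude 0.53898 rad/s.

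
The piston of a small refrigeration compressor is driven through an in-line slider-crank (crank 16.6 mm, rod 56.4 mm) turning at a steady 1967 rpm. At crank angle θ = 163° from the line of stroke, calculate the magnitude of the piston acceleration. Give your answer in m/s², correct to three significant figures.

500

ω = 2π·1967/60 = 206 rad/s
x(θ) = r cosθ + √(L² − r² sin²θ); with ω constant, a = ω²·d²x/dθ².
d²x/dθ² = −r cosθ − r²(cos2θ)/√u − r⁴ sin²2θ/(4u^{3/2}),  u = L² − r² sin²θ = 0.0031574 m².
Substituting r = 0.0166 m, L = 0.0564 m, θ = 163°: d²x/dθ² = +0.011776 m.
a = ω²·d²x/dθ² = (206)²·(+0.011776) = +499.63 m/s²;  |a| = 499.63 m/s².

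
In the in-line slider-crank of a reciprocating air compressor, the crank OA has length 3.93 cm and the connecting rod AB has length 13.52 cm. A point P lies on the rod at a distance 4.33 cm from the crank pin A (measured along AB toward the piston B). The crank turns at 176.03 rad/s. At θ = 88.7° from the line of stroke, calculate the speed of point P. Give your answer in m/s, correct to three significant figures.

ω = 176 rad/s.  Crank-pin speed |V_A| = rω = 6.918 m/s, perpendicular to OA.
Rod angle: sinφ = −(r/L) sinθ ⇒ φ = -16.894°; ω_rod = −rω cosθ/√(L²−r²sin²θ) = -1.2132 rad/s.
V_P = V_A + ω_rod × AP, with AP = 0.0433 m along the rod.
Components: V_Px = −rω sinθ − a·ω_rod·sinφ = -6.9315 m/s;  V_Py = rω cosθ + a·ω_rod·cosφ = +0.10668 m/s.
|V_P| = √(V_Px² + V_Py²) = 6.9323 m/s.

6.93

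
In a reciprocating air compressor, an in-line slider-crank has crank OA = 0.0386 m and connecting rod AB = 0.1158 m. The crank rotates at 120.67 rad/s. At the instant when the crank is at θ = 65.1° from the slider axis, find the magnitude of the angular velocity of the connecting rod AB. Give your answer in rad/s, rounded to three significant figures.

17.8

ω = 120.7 rad/s
The rod makes angle φ with the slider axis where L sinφ = r sinθ; differentiating, L cosφ·φ̇ = r ω cosθ.
L cosφ = √(L² − r² sin²θ) = 0.11038 m.
|ω_rod| = r ω |cosθ| / √(L² − r² sin²θ) = 0.0386·120.7·0.42104/0.11038 = 17.767 rad/s.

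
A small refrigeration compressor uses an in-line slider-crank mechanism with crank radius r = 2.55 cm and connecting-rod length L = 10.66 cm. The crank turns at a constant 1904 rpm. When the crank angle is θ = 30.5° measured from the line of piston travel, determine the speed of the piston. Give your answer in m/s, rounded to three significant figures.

3.12

ω = 2π·1904/60 = 199.4 rad/s
For an in-line slider-crank, x = r cosθ + √(L² − r² sin²θ), so v = −rω sinθ·[1 + r cosθ/√(L² − r² sin²θ)].
With r = 0.0255 m, L = 0.1066 m, θ = 30.5°: √(L² − r² sin²θ) = 0.10581 m.
v = −0.0255·199.4·0.50754·[1 + 0.0255·0.86163/0.10581] = -3.1163 m/s.
|v| = 3.1163 m/s.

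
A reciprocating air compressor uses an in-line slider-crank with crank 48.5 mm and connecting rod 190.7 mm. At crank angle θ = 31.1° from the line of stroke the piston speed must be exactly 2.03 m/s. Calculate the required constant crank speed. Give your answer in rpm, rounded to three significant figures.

For an in-line slider-crank, |v_piston| = rω|sinθ|·[1 + r cosθ/√(L² − r² sin²θ)].
With r = 0.0485 m, L = 0.1907 m, θ = 31.1°: the bracketed kinematic factor |dx/dθ| = 0.030555 m.
ω = v/|dx/dθ| = 2.03/0.030555 = 66.437 rad/s.
N = 60ω/(2π) = 634.43 rpm.

634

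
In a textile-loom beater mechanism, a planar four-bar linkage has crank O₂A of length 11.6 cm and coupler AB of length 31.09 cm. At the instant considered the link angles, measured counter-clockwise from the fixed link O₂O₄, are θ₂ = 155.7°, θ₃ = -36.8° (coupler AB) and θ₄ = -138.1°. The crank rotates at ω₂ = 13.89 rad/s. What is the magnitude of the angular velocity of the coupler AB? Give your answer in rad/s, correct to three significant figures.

4.84

ω₂ = 13.89 rad/s
Differentiating the loop-closure r₂e^{iθ₂}+r₃e^{iθ₃}=r₁+r₄e^{iθ₄} gives r₂ω₂e^{iθ₂}+r₃ω₃e^{iθ₃}=r₄ω₄e^{iθ₄}.
Eliminating the other unknown: ω₃ = r₂ω₂ sin(θ₄−θ₂) / [r₃ sin(θ₃−θ₄)].
Numerator sine = +0.91496; denominator sine = +0.98061.
Result = 0.116·13.89·(+0.91496) / (0.3109·(+0.98061)) = +4.8355 rad/s; magnitude 4.8355 rad/s.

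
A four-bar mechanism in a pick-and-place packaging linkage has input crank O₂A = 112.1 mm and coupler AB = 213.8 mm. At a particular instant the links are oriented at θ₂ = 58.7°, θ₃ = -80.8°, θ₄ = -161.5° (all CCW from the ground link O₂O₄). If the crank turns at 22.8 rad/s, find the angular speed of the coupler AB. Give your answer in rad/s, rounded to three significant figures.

7.82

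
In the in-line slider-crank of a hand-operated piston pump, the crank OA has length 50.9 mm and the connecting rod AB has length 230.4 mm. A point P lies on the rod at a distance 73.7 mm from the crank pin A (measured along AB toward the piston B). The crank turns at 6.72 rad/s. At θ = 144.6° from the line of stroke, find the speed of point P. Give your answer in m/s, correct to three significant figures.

ω = 6.72 rad/s.  Crank-pin speed |V_A| = rω = 0.34205 m/s, perpendicular to OA.
Rod angle: sinφ = −(r/L) sinθ ⇒ φ = -7.353°; ω_rod = −rω cosθ/√(L²−r²sin²θ) = +1.2202 rad/s.
V_P = V_A + ω_rod × AP, with AP = 0.0737 m along the rod.
Components: V_Px = −rω sinθ − a·ω_rod·sinφ = -0.18663 m/s;  V_Py = rω cosθ + a·ω_rod·cosφ = -0.18963 m/s.
|V_P| = √(V_Px² + V_Py²) = 0.26606 m/s.

0.266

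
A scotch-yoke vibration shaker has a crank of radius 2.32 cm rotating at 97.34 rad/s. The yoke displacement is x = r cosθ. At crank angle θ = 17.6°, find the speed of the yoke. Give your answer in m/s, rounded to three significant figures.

ω = 97.34 rad/s
x = r cosθ ⇒ ẋ = −rω sinθ.
|v| = rω|sinθ| = 0.0232·97.34·|sin 17.6°| = 0.68284 m/s.

0.683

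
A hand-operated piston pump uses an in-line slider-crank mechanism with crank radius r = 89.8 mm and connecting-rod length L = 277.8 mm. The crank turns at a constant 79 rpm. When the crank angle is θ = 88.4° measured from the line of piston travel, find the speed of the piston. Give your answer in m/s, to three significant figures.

ω = 2π·79/60 = 8.273 rad/s
For an in-line slider-crank, x = r cosθ + √(L² − r² sin²θ), so v = −rω sinθ·[1 + r cosθ/√(L² − r² sin²θ)].
With r = 0.0898 m, L = 0.2778 m, θ = 88.4°: √(L² − r² sin²θ) = 0.2629 m.
v = −0.0898·8.273·0.99961·[1 + 0.0898·0.02792/0.2629] = -0.7497 m/s.
|v| = 0.7497 m/s.

0.750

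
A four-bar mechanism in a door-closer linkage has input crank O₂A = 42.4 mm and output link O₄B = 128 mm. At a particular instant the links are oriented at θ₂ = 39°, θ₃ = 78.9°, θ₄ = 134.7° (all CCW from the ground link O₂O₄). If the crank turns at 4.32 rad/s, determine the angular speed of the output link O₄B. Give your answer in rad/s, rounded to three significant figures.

ω₂ = 4.32 rad/s
Differentiating the loop-closure r₂e^{iθ₂}+r₃e^{iθ₃}=r₁+r₄e^{iθ₄} gives r₂ω₂e^{iθ₂}+r₃ω₃e^{iθ₃}=r₄ω₄e^{iθ₄}.
Eliminating the other unknown: ω₄ = r₂ω₂ sin(θ₂−θ₃) / [r₄ sin(θ₄−θ₃)].
Numerator sine = -0.64145; denominator sine = +0.82708.
Result = 0.0424·4.32·(-0.64145) / (0.128·(+0.82708)) = -1.1098 rad/s; magnitude 1.1098 rad/s.

1.11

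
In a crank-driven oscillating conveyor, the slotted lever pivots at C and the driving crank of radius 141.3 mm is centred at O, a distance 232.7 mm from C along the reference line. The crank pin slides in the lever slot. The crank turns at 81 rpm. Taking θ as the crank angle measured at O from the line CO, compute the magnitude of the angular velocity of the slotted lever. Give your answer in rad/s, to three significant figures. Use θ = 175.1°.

ω = 8.482 rad/s (from 81 rpm).
Crank pin A relative to C: A = (d + r cosθ, r sinθ); lever angle φ = atan2(r sinθ, d + r cosθ).
Differentiating tanφ: φ̇ = rω(d cosθ + r)/(d² + r² + 2dr cosθ).
d² + r² + 2dr cosθ = |CA|² = 0.0085943 m²;  d cosθ + r = -0.09055 m.
|ω_lever| = |0.1413·8.482·-0.09055| / 0.0085943 = 12.628 rad/s.

12.6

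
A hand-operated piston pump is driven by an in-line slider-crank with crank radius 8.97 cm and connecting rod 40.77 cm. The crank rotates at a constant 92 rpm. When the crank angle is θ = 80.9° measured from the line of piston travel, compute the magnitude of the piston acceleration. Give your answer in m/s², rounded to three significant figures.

ω = 2π·92/60 = 9.634 rad/s
x(θ) = r cosθ + √(L² − r² sin²θ); with ω constant, a = ω²·d²x/dθ².
d²x/dθ² = −r cosθ − r²(cos2θ)/√u − r⁴ sin²2θ/(4u^{3/2}),  u = L² − r² sin²θ = 0.158374 m².
Substituting r = 0.0897 m, L = 0.4077 m, θ = 80.9°: d²x/dθ² = +0.0049949 m.
a = ω²·d²x/dθ² = (9.634)²·(+0.0049949) = +0.46362 m/s²;  |a| = 0.46362 m/s².

0.464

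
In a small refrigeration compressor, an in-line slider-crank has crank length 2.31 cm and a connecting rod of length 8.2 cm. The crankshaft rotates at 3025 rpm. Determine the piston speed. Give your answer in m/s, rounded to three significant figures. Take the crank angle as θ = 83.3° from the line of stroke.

7.52

ω = 2π·3025/60 = 316.8 rad/s
For an in-line slider-crank, x = r cosθ + √(L² − r² sin²θ), so v = −rω sinθ·[1 + r cosθ/√(L² − r² sin²θ)].
With r = 0.0231 m, L = 0.082 m, θ = 83.3°: √(L² − r² sin²θ) = 0.078725 m.
v = −0.0231·316.8·0.99317·[1 + 0.0231·0.11667/0.078725] = -7.5164 m/s.
|v| = 7.5164 m/s.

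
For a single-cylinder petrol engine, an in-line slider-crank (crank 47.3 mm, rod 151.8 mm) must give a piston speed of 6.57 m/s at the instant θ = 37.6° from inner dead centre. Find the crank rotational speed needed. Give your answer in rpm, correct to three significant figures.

1740

For an in-line slider-crank, |v_piston| = rω|sinθ|·[1 + r cosθ/√(L² − r² sin²θ)].
With r = 0.0473 m, L = 0.1518 m, θ = 37.6°: the bracketed kinematic factor |dx/dθ| = 0.036117 m.
ω = v/|dx/dθ| = 6.57/0.036117 = 181.91 rad/s.
N = 60ω/(2π) = 1737.1 rpm.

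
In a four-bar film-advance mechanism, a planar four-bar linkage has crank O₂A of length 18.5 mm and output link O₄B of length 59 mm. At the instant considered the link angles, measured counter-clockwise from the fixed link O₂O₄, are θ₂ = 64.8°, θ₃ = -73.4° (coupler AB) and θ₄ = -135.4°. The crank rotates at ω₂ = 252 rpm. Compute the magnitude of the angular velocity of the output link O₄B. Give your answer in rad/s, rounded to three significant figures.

ω₂ = 26.39 rad/s (from 252 rpm).
Differentiating the loop-closure r₂e^{iθ₂}+r₃e^{iθ₃}=r₁+r₄e^{iθ₄} gives r₂ω₂e^{iθ₂}+r₃ω₃e^{iθ₃}=r₄ω₄e^{iθ₄}.
Eliminating the other unknown: ω₄ = r₂ω₂ sin(θ₂−θ₃) / [r₄ sin(θ₄−θ₃)].
Numerator sine = +0.66653; denominator sine = -0.88295.
Result = 0.0185·26.39·(+0.66653) / (0.059·(-0.88295)) = -6.2465 rad/s; magnitude 6.2465 rad/s.

6.25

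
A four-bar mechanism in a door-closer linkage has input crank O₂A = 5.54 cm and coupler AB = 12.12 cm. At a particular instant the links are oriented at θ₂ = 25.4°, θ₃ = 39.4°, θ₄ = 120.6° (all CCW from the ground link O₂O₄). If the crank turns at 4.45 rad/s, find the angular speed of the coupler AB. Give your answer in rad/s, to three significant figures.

ω₂ = 4.45 rad/s
Differentiating the loop-closure r₂e^{iθ₂}+r₃e^{iθ₃}=r₁+r₄e^{iθ₄} gives r₂ω₂e^{iθ₂}+r₃ω₃e^{iθ₃}=r₄ω₄e^{iθ₄}.
Eliminating the other unknown: ω₃ = r₂ω₂ sin(θ₄−θ₂) / [r₃ sin(θ₃−θ₄)].
Numerator sine = +0.99588; denominator sine = -0.98823.
Result = 0.0554·4.45·(+0.99588) / (0.1212·(-0.98823)) = -2.0498 rad/s; magnitude 2.0498 rad/s.

2.05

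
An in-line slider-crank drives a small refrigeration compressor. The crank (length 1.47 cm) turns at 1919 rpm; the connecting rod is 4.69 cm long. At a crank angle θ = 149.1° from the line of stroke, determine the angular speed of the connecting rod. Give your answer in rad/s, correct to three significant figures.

54.8

ω = 201 rad/s (converted from 1919 rpm).
The rod makes angle φ with the slider axis where L sinφ = r sinθ; differentiating, L cosφ·φ̇ = r ω cosθ.
L cosφ = √(L² − r² sin²θ) = 0.046288 m.
|ω_rod| = r ω |cosθ| / √(L² − r² sin²θ) = 0.0147·201·0.85806/0.046288 = 54.761 rad/s.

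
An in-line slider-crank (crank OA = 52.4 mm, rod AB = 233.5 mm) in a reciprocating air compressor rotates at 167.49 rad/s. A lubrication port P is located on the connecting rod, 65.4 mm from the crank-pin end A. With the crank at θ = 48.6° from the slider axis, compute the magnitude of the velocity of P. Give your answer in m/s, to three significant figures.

8.03

ω = 167.5 rad/s.  Crank-pin speed |V_A| = rω = 8.7765 m/s, perpendicular to OA.
Rod angle: sinφ = −(r/L) sinθ ⇒ φ = -9.691°; ω_rod = −rω cosθ/√(L²−r²sin²θ) = -25.216 rad/s.
V_P = V_A + ω_rod × AP, with AP = 0.0654 m along the rod.
Components: V_Px = −rω sinθ − a·ω_rod·sinφ = -6.8609 m/s;  V_Py = rω cosθ + a·ω_rod·cosφ = +4.1784 m/s.
|V_P| = √(V_Px² + V_Py²) = 8.0331 m/s.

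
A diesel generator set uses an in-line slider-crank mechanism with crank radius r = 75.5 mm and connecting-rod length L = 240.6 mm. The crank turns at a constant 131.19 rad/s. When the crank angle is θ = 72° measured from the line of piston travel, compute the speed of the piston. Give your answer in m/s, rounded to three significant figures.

10.4

ω = 131.2 rad/s
For an in-line slider-crank, x = r cosθ + √(L² − r² sin²θ), so v = −rω sinθ·[1 + r cosθ/√(L² − r² sin²θ)].
With r = 0.0755 m, L = 0.2406 m, θ = 72°: √(L² − r² sin²θ) = 0.22964 m.
v = −0.0755·131.2·0.95106·[1 + 0.0755·0.30902/0.22964] = -10.377 m/s.
|v| = 10.377 m/s.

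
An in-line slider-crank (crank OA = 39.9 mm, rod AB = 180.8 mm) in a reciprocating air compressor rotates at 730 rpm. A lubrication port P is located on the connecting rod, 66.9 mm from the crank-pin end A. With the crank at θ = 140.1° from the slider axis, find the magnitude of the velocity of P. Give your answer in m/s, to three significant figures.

2.35

ω = 76.45 rad/s.  Crank-pin speed |V_A| = rω = 3.0502 m/s, perpendicular to OA.
Rod angle: sinφ = −(r/L) sinθ ⇒ φ = -8.138°; ω_rod = −rω cosθ/√(L²−r²sin²θ) = +13.074 rad/s.
V_P = V_A + ω_rod × AP, with AP = 0.0669 m along the rod.
Components: V_Px = −rω sinθ − a·ω_rod·sinφ = -1.8327 m/s;  V_Py = rω cosθ + a·ω_rod·cosφ = -1.4741 m/s.
|V_P| = √(V_Px² + V_Py²) = 2.352 m/s.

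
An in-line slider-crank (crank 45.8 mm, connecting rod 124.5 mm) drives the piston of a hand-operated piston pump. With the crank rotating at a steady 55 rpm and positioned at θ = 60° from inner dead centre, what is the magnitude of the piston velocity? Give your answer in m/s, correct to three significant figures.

ω = 2π·55/60 = 5.76 rad/s
For an in-line slider-crank, x = r cosθ + √(L² − r² sin²θ), so v = −rω sinθ·[1 + r cosθ/√(L² − r² sin²θ)].
With r = 0.0458 m, L = 0.1245 m, θ = 60°: √(L² − r² sin²θ) = 0.11801 m.
v = −0.0458·5.76·0.86603·[1 + 0.0458·0.50000/0.11801] = -0.27278 m/s.
|v| = 0.27278 m/s.

0.273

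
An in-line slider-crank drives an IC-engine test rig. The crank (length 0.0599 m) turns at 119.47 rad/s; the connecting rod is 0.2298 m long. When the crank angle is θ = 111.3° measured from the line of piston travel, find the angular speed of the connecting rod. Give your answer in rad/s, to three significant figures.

11.7

ω = 119.5 rad/s
The rod makes angle φ with the slider axis where L sinφ = r sinθ; differentiating, L cosφ·φ̇ = r ω cosθ.
L cosφ = √(L² − r² sin²θ) = 0.22292 m.
|ω_rod| = r ω |cosθ| / √(L² − r² sin²θ) = 0.0599·119.5·0.36325/0.22292 = 11.661 rad/s.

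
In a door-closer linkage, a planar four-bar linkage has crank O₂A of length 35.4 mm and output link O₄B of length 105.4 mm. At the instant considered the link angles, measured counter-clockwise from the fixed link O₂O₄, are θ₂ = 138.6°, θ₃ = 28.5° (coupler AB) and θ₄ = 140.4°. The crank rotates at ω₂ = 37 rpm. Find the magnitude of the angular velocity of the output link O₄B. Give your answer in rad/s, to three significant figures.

ω₂ = 3.875 rad/s (from 37 rpm).
Differentiating the loop-closure r₂e^{iθ₂}+r₃e^{iθ₃}=r₁+r₄e^{iθ₄} gives r₂ω₂e^{iθ₂}+r₃ω₃e^{iθ₃}=r₄ω₄e^{iθ₄}.
Eliminating the other unknown: ω₄ = r₂ω₂ sin(θ₂−θ₃) / [r₄ sin(θ₄−θ₃)].
Numerator sine = +0.93909; denominator sine = +0.92784.
Result = 0.0354·3.875·(+0.93909) / (0.1054·(+0.92784)) = +1.3171 rad/s; magnitude 1.3171 rad/s.

1.32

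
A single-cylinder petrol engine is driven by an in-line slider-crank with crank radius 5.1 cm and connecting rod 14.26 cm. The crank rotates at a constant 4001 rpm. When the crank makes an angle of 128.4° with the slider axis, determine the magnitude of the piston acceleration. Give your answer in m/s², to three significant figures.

ω = 2π·4001/60 = 419 rad/s
x(θ) = r cosθ + √(L² − r² sin²θ); with ω constant, a = ω²·d²x/dθ².
d²x/dθ² = −r cosθ − r²(cos2θ)/√u − r⁴ sin²2θ/(4u^{3/2}),  u = L² − r² sin²θ = 0.0187373 m².
Substituting r = 0.051 m, L = 0.1426 m, θ = 128.4°: d²x/dθ² = +0.035393 m.
a = ω²·d²x/dθ² = (419)²·(+0.035393) = +6213.1 m/s²;  |a| = 6213.1 m/s².

6210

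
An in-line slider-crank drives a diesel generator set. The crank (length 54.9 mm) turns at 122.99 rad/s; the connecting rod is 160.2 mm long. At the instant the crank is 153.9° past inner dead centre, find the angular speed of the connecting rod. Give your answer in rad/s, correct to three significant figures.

ω = 123 rad/s
The rod makes angle φ with the slider axis where L sinφ = r sinθ; differentiating, L cosφ·φ̇ = r ω cosθ.
L cosφ = √(L² − r² sin²θ) = 0.15837 m.
|ω_rod| = r ω |cosθ| / √(L² − r² sin²θ) = 0.0549·123·0.89803/0.15837 = 38.288 rad/s.

38.3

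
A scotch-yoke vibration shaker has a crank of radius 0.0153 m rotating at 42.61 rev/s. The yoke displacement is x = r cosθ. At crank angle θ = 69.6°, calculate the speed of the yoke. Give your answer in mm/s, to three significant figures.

3840

ω = 267.7 rad/s (from 42.61 rev/s).
x = r cosθ ⇒ ẋ = −rω sinθ.
|v| = rω|sinθ| = 0.0153·267.7·|sin 69.6°| = 3.8393 m/s = 3839.3 mm/s.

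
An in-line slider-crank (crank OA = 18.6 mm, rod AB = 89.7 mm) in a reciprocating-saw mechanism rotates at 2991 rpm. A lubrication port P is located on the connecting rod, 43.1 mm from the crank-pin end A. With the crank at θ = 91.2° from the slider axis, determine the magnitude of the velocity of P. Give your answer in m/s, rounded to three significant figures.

ω = 313.2 rad/s.  Crank-pin speed |V_A| = rω = 5.8258 m/s, perpendicular to OA.
Rod angle: sinφ = −(r/L) sinθ ⇒ φ = -11.965°; ω_rod = −rω cosθ/√(L²−r²sin²θ) = +1.3904 rad/s.
V_P = V_A + ω_rod × AP, with AP = 0.0431 m along the rod.
Components: V_Px = −rω sinθ − a·ω_rod·sinφ = -5.8121 m/s;  V_Py = rω cosθ + a·ω_rod·cosφ = -0.063384 m/s.
|V_P| = √(V_Px² + V_Py²) = 5.8125 m/s.

5.81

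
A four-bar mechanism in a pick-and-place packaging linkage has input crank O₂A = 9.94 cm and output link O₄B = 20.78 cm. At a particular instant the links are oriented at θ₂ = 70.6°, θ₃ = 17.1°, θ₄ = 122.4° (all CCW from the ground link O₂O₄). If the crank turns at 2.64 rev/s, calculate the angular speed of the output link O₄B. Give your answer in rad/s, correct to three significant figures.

6.61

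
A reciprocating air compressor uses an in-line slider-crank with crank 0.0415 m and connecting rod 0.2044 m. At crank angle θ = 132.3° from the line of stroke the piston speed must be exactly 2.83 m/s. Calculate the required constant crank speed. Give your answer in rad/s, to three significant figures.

107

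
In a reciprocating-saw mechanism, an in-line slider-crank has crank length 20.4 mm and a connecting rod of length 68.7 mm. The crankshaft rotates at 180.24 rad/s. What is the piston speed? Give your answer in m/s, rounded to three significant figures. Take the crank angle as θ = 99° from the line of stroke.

3.46

ω = 180.2 rad/s
For an in-line slider-crank, x = r cosθ + √(L² − r² sin²θ), so v = −rω sinθ·[1 + r cosθ/√(L² − r² sin²θ)].
With r = 0.0204 m, L = 0.0687 m, θ = 99°: √(L² − r² sin²θ) = 0.065679 m.
v = −0.0204·180.2·0.98769·[1 + 0.0204·-0.15643/0.065679] = -3.4552 m/s.
|v| = 3.4552 m/s.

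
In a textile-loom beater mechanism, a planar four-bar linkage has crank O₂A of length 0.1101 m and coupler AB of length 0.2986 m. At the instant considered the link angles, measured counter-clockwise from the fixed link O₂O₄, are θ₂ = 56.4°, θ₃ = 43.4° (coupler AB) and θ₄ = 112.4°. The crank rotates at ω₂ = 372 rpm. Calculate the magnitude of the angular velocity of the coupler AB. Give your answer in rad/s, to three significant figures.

ω₂ = 38.96 rad/s (from 372 rpm).
Differentiating the loop-closure r₂e^{iθ₂}+r₃e^{iθ₃}=r₁+r₄e^{iθ₄} gives r₂ω₂e^{iθ₂}+r₃ω₃e^{iθ₃}=r₄ω₄e^{iθ₄}.
Eliminating the other unknown: ω₃ = r₂ω₂ sin(θ₄−θ₂) / [r₃ sin(θ₃−θ₄)].
Numerator sine = +0.82904; denominator sine = -0.93358.
Result = 0.1101·38.96·(+0.82904) / (0.2986·(-0.93358)) = -12.755 rad/s; magnitude 12.755 rad/s.

12.8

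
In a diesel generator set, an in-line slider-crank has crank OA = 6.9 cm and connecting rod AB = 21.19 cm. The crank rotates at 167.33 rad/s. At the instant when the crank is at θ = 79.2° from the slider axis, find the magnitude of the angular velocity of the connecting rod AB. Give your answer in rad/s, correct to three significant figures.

ω = 167.3 rad/s
The rod makes angle φ with the slider axis where L sinφ = r sinθ; differentiating, L cosφ·φ̇ = r ω cosθ.
L cosφ = √(L² − r² sin²θ) = 0.20077 m.
|ω_rod| = r ω |cosθ| / √(L² − r² sin²θ) = 0.069·167.3·0.18738/0.20077 = 10.776 rad/s.

10.8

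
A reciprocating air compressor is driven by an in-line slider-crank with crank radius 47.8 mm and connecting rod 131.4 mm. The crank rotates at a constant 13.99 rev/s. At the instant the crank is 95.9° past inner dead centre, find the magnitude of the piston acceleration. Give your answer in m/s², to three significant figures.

179

ω = 2π·14 = 87.9 rad/s
x(θ) = r cosθ + √(L² − r² sin²θ); with ω constant, a = ω²·d²x/dθ².
d²x/dθ² = −r cosθ − r²(cos2θ)/√u − r⁴ sin²2θ/(4u^{3/2}),  u = L² − r² sin²θ = 0.0150053 m².
Substituting r = 0.0478 m, L = 0.1314 m, θ = 95.9°: d²x/dθ² = +0.023142 m.
a = ω²·d²x/dθ² = (87.9)²·(+0.023142) = +178.81 m/s²;  |a| = 178.81 m/s².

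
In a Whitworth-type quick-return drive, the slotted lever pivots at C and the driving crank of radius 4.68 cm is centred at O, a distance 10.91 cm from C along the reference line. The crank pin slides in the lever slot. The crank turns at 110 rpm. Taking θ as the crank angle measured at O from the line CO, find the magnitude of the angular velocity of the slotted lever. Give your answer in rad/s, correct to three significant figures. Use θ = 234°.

1.15

ω = 11.52 rad/s (from 110 rpm).
Crank pin A relative to C: A = (d + r cosθ, r sinθ); lever angle φ = atan2(r sinθ, d + r cosθ).
Differentiating tanφ: φ̇ = rω(d cosθ + r)/(d² + r² + 2dr cosθ).
d² + r² + 2dr cosθ = |CA|² = 0.00809073 m²;  d cosθ + r = -0.017327 m.
|ω_lever| = |0.0468·11.52·-0.017327| / 0.00809073 = 1.1545 rad/s.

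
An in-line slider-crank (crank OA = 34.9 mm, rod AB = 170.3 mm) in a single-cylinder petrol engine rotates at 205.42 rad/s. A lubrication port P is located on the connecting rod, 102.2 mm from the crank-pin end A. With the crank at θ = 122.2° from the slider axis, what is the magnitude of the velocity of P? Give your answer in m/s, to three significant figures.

ω = 205.4 rad/s.  Crank-pin speed |V_A| = rω = 7.1692 m/s, perpendicular to OA.
Rod angle: sinφ = −(r/L) sinθ ⇒ φ = -9.986°; ω_rod = −rω cosθ/√(L²−r²sin²θ) = +22.778 rad/s.
V_P = V_A + ω_rod × AP, with AP = 0.1022 m along the rod.
Components: V_Px = −rω sinθ − a·ω_rod·sinφ = -5.6628 m/s;  V_Py = rω cosθ + a·ω_rod·cosφ = -1.5277 m/s.
|V_P| = √(V_Px² + V_Py²) = 5.8652 m/s.

5.87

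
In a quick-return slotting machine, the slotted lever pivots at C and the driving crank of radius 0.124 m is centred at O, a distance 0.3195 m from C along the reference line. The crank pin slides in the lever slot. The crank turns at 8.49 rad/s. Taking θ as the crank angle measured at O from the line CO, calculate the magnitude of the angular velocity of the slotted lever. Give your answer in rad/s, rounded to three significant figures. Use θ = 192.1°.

ω = 8.49 rad/s
Crank pin A relative to C: A = (d + r cosθ, r sinθ); lever angle φ = atan2(r sinθ, d + r cosθ).
Differentiating tanφ: φ̇ = rω(d cosθ + r)/(d² + r² + 2dr cosθ).
d² + r² + 2dr cosθ = |CA|² = 0.0399806 m²;  d cosθ + r = -0.1884 m.
|ω_lever| = |0.124·8.49·-0.1884| / 0.0399806 = 4.9609 rad/s.

4.96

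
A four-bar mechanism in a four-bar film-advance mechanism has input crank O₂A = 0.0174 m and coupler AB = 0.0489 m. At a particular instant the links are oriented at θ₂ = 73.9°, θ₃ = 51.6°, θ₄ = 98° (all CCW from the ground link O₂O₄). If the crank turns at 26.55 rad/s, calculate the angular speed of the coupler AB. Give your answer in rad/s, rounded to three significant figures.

ω₂ = 26.55 rad/s
Differentiating the loop-closure r₂e^{iθ₂}+r₃e^{iθ₃}=r₁+r₄e^{iθ₄} gives r₂ω₂e^{iθ₂}+r₃ω₃e^{iθ₃}=r₄ω₄e^{iθ₄}.
Eliminating the other unknown: ω₃ = r₂ω₂ sin(θ₄−θ₂) / [r₃ sin(θ₃−θ₄)].
Numerator sine = +0.40833; denominator sine = -0.72417.
Result = 0.0174·26.55·(+0.40833) / (0.0489·(-0.72417)) = -5.3269 rad/s; magnitude 5.3269 rad/s.

5.33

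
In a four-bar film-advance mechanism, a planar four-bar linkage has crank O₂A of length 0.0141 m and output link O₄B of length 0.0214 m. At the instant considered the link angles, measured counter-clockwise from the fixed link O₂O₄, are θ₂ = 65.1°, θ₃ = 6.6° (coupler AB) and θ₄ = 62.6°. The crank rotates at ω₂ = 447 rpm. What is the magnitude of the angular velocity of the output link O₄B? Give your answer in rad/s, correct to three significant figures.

ω₂ = 46.81 rad/s (from 447 rpm).
Differentiating the loop-closure r₂e^{iθ₂}+r₃e^{iθ₃}=r₁+r₄e^{iθ₄} gives r₂ω₂e^{iθ₂}+r₃ω₃e^{iθ₃}=r₄ω₄e^{iθ₄}.
Eliminating the other unknown: ω₄ = r₂ω₂ sin(θ₂−θ₃) / [r₄ sin(θ₄−θ₃)].
Numerator sine = +0.85264; denominator sine = +0.82904.
Result = 0.0141·46.81·(+0.85264) / (0.0214·(+0.82904)) = +31.72 rad/s; magnitude 31.72 rad/s.

31.7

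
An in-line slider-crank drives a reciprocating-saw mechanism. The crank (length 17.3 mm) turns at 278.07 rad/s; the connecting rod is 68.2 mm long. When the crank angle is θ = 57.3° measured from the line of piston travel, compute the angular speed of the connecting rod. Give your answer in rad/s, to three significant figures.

39.0

ω = 278.1 rad/s
The rod makes angle φ with the slider axis where L sinφ = r sinθ; differentiating, L cosφ·φ̇ = r ω cosθ.
L cosφ = √(L² − r² sin²θ) = 0.066628 m.
|ω_rod| = r ω |cosθ| / √(L² − r² sin²θ) = 0.0173·278.1·0.54024/0.066628 = 39.006 rad/s.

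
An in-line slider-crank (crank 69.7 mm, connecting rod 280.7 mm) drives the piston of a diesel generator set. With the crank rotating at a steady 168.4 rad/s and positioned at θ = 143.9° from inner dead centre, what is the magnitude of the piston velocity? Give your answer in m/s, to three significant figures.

ω = 168.4 rad/s
For an in-line slider-crank, x = r cosθ + √(L² − r² sin²θ), so v = −rω sinθ·[1 + r cosθ/√(L² − r² sin²θ)].
With r = 0.0697 m, L = 0.2807 m, θ = 143.9°: √(L² − r² sin²θ) = 0.27768 m.
v = −0.0697·168.4·0.58920·[1 + 0.0697·-0.80799/0.27768] = -5.5131 m/s.
|v| = 5.5131 m/s.

5.51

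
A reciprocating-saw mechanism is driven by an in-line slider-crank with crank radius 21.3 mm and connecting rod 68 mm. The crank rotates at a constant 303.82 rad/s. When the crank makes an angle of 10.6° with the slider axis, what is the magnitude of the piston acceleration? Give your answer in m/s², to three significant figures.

ω = 303.8 rad/s
x(θ) = r cosθ + √(L² − r² sin²θ); with ω constant, a = ω²·d²x/dθ².
d²x/dθ² = −r cosθ − r²(cos2θ)/√u − r⁴ sin²2θ/(4u^{3/2}),  u = L² − r² sin²θ = 0.00460865 m².
Substituting r = 0.0213 m, L = 0.068 m, θ = 10.6°: d²x/dθ² = -0.027189 m.
a = ω²·d²x/dθ² = (303.8)²·(-0.027189) = -2509.7 m/s²;  |a| = 2509.7 m/s².

2510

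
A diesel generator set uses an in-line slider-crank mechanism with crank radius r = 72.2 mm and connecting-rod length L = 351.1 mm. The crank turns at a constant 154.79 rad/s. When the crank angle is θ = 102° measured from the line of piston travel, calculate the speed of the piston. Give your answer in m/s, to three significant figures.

10.5

ω = 154.8 rad/s
For an in-line slider-crank, x = r cosθ + √(L² − r² sin²θ), so v = −rω sinθ·[1 + r cosθ/√(L² − r² sin²θ)].
With r = 0.0722 m, L = 0.3511 m, θ = 102°: √(L² − r² sin²θ) = 0.34392 m.
v = −0.0722·154.8·0.97815·[1 + 0.0722·-0.20791/0.34392] = -10.454 m/s.
|v| = 10.454 m/s.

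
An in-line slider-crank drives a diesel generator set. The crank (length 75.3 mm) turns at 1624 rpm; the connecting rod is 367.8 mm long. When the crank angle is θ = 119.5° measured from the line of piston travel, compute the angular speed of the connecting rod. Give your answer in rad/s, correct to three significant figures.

17.4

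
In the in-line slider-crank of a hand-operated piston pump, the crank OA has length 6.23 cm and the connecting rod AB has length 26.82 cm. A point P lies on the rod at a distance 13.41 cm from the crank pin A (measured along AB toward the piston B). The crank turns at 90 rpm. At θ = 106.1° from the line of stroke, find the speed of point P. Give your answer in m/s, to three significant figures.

0.552

ω = 9.425 rad/s.  Crank-pin speed |V_A| = rω = 0.58716 m/s, perpendicular to OA.
Rod angle: sinφ = −(r/L) sinθ ⇒ φ = -12.896°; ω_rod = −rω cosθ/√(L²−r²sin²θ) = +0.62283 rad/s.
V_P = V_A + ω_rod × AP, with AP = 0.1341 m along the rod.
Components: V_Px = −rω sinθ − a·ω_rod·sinφ = -0.54549 m/s;  V_Py = rω cosθ + a·ω_rod·cosφ = -0.081415 m/s.
|V_P| = √(V_Px² + V_Py²) = 0.55154 m/s.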